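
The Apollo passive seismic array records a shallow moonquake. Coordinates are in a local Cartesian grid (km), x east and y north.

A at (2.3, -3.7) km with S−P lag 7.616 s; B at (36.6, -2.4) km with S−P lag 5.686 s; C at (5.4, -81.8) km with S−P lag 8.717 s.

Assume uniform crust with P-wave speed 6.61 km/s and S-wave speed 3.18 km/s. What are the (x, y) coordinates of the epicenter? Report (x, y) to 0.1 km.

Distance from S−P lag: d = Δt · v_P v_S / (v_P − v_S) = Δt · (6.61·3.18)/(6.61−3.18) ≈ 6.1282·Δt.
So d_A = 46.67, d_B = 34.85, d_C = 53.42 km.
Circle about each station: (x − 2.3)² + (y + 3.7)² = 46.67²; (x − 36.6)² + (y + 2.4)² = 34.85²; (x − 5.4)² + (y + 81.8)² = 53.42².
Subtracting the A equation from the B and C equations removes the quadratic terms:
68.6 x + 2.6 y = 2289.91
6.2 x − 156.2 y = 6025.81
Solving the 2×2 system: x ≈ 34.8, y ≈ -37.2 km.
Check against A (with the unrounded x, y): √((x − 2.3)²+(y + 3.7)²) = 46.67 ≈ 46.67 km. ✓

x ≈ 34.8 km, y ≈ -37.2 km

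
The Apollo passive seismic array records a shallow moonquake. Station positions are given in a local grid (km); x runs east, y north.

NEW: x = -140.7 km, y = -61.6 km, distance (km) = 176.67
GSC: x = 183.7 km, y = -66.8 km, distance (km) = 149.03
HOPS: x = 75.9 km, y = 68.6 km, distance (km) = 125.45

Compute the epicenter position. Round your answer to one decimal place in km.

x ≈ 35.6 km, y ≈ -50.2 km

Circle about each station: (x + 140.7)² + (y + 61.6)² = 176.67²; (x − 183.7)² + (y + 66.8)² = 149.03²; (x − 75.9)² + (y − 68.6)² = 125.45².
Subtracting the NEW equation from the GSC and HOPS equations removes the quadratic terms:
648.8 x − 10.4 y = 23619.23
433.2 x + 260.4 y = 2350.31
Solving the 2×2 system: x ≈ 35.6, y ≈ -50.2 km.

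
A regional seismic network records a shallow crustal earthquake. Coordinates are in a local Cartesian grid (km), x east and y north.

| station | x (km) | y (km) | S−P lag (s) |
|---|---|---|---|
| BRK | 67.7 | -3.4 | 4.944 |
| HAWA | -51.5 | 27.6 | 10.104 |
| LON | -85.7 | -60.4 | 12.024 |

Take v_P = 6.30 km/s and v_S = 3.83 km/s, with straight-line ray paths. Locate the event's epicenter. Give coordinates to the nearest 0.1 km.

28.0 km east, -30.9 km north

Distance from S−P lag: d = Δt · v_P v_S / (v_P − v_S) = Δt · (6.30·3.83)/(6.30−3.83) ≈ 9.7688·Δt.
So d_BRK = 48.30, d_HAWA = 98.70, d_LON = 117.46 km.
Circle about each station: (x − 67.7)² + (y + 3.4)² = 48.30²; (x + 51.5)² + (y − 27.6)² = 98.70²; (x + 85.7)² + (y + 60.4)² = 117.46².
Subtracting pairs of circle equations eliminates x²+y² and gives linear equations (the radical axes):
-238.4 x + 62.0 y = -8589.64
-306.8 x − 114.0 y = -5066.16
Solving the 2×2 system: x ≈ 28.0, y ≈ -30.9 km.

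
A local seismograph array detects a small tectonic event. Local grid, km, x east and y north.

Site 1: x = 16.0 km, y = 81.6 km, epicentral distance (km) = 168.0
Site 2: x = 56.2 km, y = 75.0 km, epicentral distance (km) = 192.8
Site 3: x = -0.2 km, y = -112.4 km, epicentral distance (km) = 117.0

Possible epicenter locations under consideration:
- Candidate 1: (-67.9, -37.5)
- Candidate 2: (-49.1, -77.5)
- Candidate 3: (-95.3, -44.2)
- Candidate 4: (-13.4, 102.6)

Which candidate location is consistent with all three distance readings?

Candidate 3

For each candidate, compare |candidate − station| to the reported distance:
Candidate 1: residuals Site 1 22.3, Site 2 25.3, Site 3 16.0 → max 25.3 km
Candidate 2: residuals Site 1 3.9, Site 2 7.5, Site 3 56.9 → max 56.9 km
Candidate 3: residuals Site 1 0.0, Site 2 0.0, Site 3 0.0 → max 0.0 km
Candidate 4: residuals Site 1 131.9, Site 2 117.9, Site 3 98.4 → max 131.9 km
Only Candidate 3 has all residuals ≈ 0.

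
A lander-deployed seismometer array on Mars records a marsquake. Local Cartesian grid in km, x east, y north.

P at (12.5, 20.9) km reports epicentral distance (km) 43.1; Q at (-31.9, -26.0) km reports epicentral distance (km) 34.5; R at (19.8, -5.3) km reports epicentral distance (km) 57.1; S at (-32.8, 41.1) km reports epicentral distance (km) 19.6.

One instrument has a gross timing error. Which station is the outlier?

Solve using three stations at a time. Using P, R, S (subtract circle equations pairwise → linear system) gives (x, y) ≈ (-30.6, 21.5).
Distances from that point to each station vs reported:
  P: calculated 43.1 vs reported 43.1 → residual 0.0 km
  Q: calculated 47.6 vs reported 34.5 → residual 13.1 km
  R: calculated 57.1 vs reported 57.1 → residual 0.0 km
  S: calculated 19.7 vs reported 19.6 → residual 0.1 km
P, R, S are mutually consistent (residuals ≈ 0); Q is off by 13.1 km.

Q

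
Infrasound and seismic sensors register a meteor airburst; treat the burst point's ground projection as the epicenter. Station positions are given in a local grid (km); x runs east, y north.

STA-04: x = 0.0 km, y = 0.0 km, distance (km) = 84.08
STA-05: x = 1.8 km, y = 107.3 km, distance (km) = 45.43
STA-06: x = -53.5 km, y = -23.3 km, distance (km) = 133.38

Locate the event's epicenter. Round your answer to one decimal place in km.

Circle about each station: x² + y² = 84.08²; (x − 1.8)² + (y − 107.3)² = 45.43²; (x + 53.5)² + (y + 23.3)² = 133.38².
Subtracting pairs of circle equations eliminates x²+y² and gives linear equations (the radical axes):
3.6 x + 214.6 y = 16522.09
-107.0 x − 46.6 y = -7315.64
Solving the 2×2 system: x ≈ 35.1, y ≈ 76.4 km.
Check against STA-04 (with the unrounded x, y): √(x²+y²) = 84.08 ≈ 84.08 km. ✓

(35.1, 76.4)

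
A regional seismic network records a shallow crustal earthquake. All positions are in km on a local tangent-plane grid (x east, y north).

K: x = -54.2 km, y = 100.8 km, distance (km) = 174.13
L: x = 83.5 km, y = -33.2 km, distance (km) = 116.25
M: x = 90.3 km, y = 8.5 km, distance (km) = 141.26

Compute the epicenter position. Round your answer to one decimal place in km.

Circle about each station: (x + 54.2)² + (y − 100.8)² = 174.13²; (x − 83.5)² + (y + 33.2)² = 116.25²; (x − 90.3)² + (y − 8.5)² = 141.26².
Subtracting the K equation from the L and M equations removes the quadratic terms:
275.4 x − 268.0 y = 11783.40
289.0 x − 184.6 y = 5494.93
Solving the 2×2 system: x ≈ -26.4, y ≈ -71.1 km.

-26.4 km east, -71.1 km north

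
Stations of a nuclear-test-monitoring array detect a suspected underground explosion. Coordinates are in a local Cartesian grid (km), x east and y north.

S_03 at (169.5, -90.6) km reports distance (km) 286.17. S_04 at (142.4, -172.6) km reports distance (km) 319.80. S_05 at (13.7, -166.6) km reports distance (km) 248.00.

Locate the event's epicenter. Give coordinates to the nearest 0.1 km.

Circle about each station: (x − 169.5)² + (y + 90.6)² = 286.17²; (x − 142.4)² + (y + 172.6)² = 319.80²; (x − 13.7)² + (y + 166.6)² = 248.00².
Subtracting the S_03 equation from the S_04 and S_05 equations removes the quadratic terms:
-54.2 x − 164.0 y = -7248.86
-311.6 x − 152.0 y = 11393.91
Solving the 2×2 system: x ≈ -69.3, y ≈ 67.1 km.

(-69.3, 67.1)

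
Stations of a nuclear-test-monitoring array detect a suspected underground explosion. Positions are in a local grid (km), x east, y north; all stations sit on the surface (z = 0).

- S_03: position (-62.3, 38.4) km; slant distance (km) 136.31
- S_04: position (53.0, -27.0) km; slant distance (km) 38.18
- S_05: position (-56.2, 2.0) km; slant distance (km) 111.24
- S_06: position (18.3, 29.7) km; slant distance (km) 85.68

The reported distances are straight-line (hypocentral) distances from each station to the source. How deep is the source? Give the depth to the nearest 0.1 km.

28.1 km

Each station gives a sphere (x−x_i)² + (y−y_i)² + z² = d_i² (stations at z=0).
Subtracting the S_03 sphere from S_04 and S_05: z² cancels, leaving linear equations in x and y:
230.6 x − 130.8 y = 15304.85
12.2 x − 72.8 y = 4012.67
Solving: x ≈ 38.793, y ≈ -48.618 km (keep extra digits for the depth step; rounded: 38.8, -48.6).
Then from the S_03 sphere: z² = 136.31² − (x + 62.3)² − (y − 38.4)² with x = 38.793, y = -48.618, so z ≈ 28.080 ≈ 28.1 km.
Check against S_06 (with the unrounded solution): distance 85.69 ≈ 85.68 km. ✓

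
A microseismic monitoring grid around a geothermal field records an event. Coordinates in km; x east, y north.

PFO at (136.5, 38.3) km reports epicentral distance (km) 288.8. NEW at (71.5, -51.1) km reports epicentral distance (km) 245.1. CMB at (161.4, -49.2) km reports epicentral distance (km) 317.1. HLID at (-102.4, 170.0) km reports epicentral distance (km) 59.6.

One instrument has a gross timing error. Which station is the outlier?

Solve using three stations at a time. Using NEW, CMB, HLID (subtract circle equations pairwise → linear system) gives (x, y) ≈ (-112.1, 111.3).
Distances from that point to each station vs reported:
  PFO: calculated 259.1 vs reported 288.8 → residual 29.7 km
  NEW: calculated 245.1 vs reported 245.1 → residual 0.0 km
  CMB: calculated 317.1 vs reported 317.1 → residual 0.0 km
  HLID: calculated 59.5 vs reported 59.6 → residual 0.1 km
NEW, CMB, HLID are mutually consistent (residuals ≈ 0); PFO is off by 29.7 km.

PFO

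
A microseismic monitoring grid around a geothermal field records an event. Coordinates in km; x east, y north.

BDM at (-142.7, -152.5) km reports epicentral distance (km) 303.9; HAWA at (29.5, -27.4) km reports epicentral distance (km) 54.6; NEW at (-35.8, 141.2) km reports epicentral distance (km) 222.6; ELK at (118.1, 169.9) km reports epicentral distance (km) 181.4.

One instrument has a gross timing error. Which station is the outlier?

HAWA

Solve using three stations at a time. Using BDM, NEW, ELK (subtract circle equations pairwise → linear system) gives (x, y) ≈ (126.3, -11.2).
Distances from that point to each station vs reported:
  BDM: calculated 303.9 vs reported 303.9 → residual 0.0 km
  HAWA: calculated 98.2 vs reported 54.6 → residual 43.6 km
  NEW: calculated 222.5 vs reported 222.6 → residual 0.1 km
  ELK: calculated 181.3 vs reported 181.4 → residual 0.1 km
BDM, NEW, ELK are mutually consistent (residuals ≈ 0); HAWA is off by 43.6 km.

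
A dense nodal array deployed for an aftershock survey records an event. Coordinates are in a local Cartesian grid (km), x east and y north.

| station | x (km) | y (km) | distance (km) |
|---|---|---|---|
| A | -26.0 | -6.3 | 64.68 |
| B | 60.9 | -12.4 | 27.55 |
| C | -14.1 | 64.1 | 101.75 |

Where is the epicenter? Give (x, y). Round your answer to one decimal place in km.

x ≈ 36.1 km, y ≈ -24.4 km

Circle about each station: (x + 26.0)² + (y + 6.3)² = 64.68²; (x − 60.9)² + (y + 12.4)² = 27.55²; (x + 14.1)² + (y − 64.1)² = 101.75².
Subtracting the A equation from the B and C equations removes the quadratic terms:
173.8 x − 12.2 y = 6571.38
23.8 x + 140.8 y = -2577.63
Solving the 2×2 system: x ≈ 36.1, y ≈ -24.4 km.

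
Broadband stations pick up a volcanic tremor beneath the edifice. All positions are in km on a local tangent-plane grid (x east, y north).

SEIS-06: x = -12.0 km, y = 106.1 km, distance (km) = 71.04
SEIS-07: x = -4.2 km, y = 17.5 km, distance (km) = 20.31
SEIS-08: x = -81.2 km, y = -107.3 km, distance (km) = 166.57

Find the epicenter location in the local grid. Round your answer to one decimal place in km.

Circle about each station: (x + 12.0)² + (y − 106.1)² = 71.04²; (x + 4.2)² + (y − 17.5)² = 20.31²; (x + 81.2)² + (y + 107.3)² = 166.57².
Subtracting the SEIS-06 equation from the SEIS-07 and SEIS-08 equations removes the quadratic terms:
15.6 x − 177.2 y = -6443.13
-138.4 x − 426.8 y = -15993.36
Solving the 2×2 system: x ≈ 2.7, y ≈ 36.6 km.

(2.7, 36.6)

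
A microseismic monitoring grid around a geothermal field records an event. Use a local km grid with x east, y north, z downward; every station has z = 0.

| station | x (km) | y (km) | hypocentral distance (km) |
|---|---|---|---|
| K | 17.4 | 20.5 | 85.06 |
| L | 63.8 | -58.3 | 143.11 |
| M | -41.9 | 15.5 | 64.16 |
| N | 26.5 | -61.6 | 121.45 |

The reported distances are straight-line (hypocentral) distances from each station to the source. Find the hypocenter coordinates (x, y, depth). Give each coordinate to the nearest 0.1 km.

(-38.6, 18.5, 64.0)

Each station gives a sphere (x−x_i)² + (y−y_i)² + z² = d_i² (stations at z=0).
Subtracting the K sphere from L and M: z² cancels, leaving linear equations in x and y:
92.8 x − 157.6 y = -6498.95
-118.6 x − 10.0 y = 4391.55
Solving: x ≈ -38.589, y ≈ 18.514 km (keep extra digits for the depth step; rounded: -38.6, 18.5).
Then from the K sphere: z² = 85.06² − (x − 17.4)² − (y − 20.5)² with x = -38.589, y = 18.514, so z ≈ 64.004 ≈ 64.0 km.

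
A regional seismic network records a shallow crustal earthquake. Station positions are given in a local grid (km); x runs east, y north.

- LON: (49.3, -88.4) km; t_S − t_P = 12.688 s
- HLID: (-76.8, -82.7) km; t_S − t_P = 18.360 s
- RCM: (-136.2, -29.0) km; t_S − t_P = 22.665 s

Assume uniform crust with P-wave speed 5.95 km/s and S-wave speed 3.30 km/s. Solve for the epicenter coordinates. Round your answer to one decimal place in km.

(28.6, 3.3)

Distance from S−P lag: d = Δt · v_P v_S / (v_P − v_S) = Δt · (5.95·3.30)/(5.95−3.30) ≈ 7.4094·Δt.
So d_LON = 94.01, d_HLID = 136.04, d_RCM = 167.93 km.
Circle about each station: (x − 49.3)² + (y + 88.4)² = 94.01²; (x + 76.8)² + (y + 82.7)² = 136.04²; (x + 136.2)² + (y + 29.0)² = 167.93².
Subtracting the LON equation from the HLID and RCM equations removes the quadratic terms:
-252.2 x + 11.4 y = -7176.52
-371.0 x + 118.8 y = -10216.21
Solving the 2×2 system: x ≈ 28.6, y ≈ 3.3 km.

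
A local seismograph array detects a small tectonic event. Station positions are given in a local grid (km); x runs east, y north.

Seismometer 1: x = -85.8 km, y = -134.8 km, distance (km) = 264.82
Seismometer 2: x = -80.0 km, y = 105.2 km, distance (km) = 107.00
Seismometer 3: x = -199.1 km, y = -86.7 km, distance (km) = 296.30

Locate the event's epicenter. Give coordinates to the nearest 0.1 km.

Circle about each station: (x + 85.8)² + (y + 134.8)² = 264.82²; (x + 80.0)² + (y − 105.2)² = 107.00²; (x + 199.1)² + (y + 86.7)² = 296.30².
Subtracting pairs of circle equations eliminates x²+y² and gives linear equations (the radical axes):
11.6 x + 480.0 y = 50614.99
-226.6 x + 96.2 y = 3960.96
Solving the 2×2 system: x ≈ 27.0, y ≈ 104.8 km.
Check against Seismometer 1 (with the unrounded x, y): √((x + 85.8)²+(y + 134.8)²) = 264.82 ≈ 264.82 km. ✓

(27.0, 104.8)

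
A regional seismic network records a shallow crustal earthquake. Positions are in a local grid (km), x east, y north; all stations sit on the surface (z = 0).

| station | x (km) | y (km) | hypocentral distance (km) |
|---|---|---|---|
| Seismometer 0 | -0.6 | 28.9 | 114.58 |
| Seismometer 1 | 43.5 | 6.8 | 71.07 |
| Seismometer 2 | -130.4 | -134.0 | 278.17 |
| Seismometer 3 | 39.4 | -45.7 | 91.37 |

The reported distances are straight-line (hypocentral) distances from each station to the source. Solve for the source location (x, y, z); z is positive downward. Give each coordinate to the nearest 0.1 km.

x ≈ 107.5 km, y ≈ 6.8 km, depth ≈ 30.9 km

Each station gives a sphere (x−x_i)² + (y−y_i)² + z² = d_i² (stations at z=0).
Subtracting the Seismometer 0 sphere from Seismometer 1 and Seismometer 2: z² cancels, leaving linear equations in x and y:
88.2 x − 44.2 y = 9180.55
-259.6 x − 325.8 y = -30125.38
Solving: x ≈ 107.500, y ≈ 6.809 km (keep extra digits for the depth step; rounded: 107.5, 6.8).
Then from the Seismometer 0 sphere: z² = 114.58² − (x + 0.6)² − (y − 28.9)² with x = 107.500, y = 6.809, so z ≈ 30.902 ≈ 30.9 km.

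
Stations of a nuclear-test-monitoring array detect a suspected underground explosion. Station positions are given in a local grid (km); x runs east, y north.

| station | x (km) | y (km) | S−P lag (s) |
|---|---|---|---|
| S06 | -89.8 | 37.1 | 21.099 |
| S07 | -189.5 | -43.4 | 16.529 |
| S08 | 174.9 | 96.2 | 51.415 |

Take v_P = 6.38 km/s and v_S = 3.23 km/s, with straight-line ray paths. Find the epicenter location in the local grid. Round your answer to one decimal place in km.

Distance from S−P lag: d = Δt · v_P v_S / (v_P − v_S) = Δt · (6.38·3.23)/(6.38−3.23) ≈ 6.5420·Δt.
So d_S06 = 138.03, d_S07 = 108.13, d_S08 = 336.36 km.
Circle about each station: (x + 89.8)² + (y − 37.1)² = 138.03²; (x + 189.5)² + (y + 43.4)² = 108.13²; (x − 174.9)² + (y − 96.2)² = 336.36².
Subtracting the S06 equation from the S07 and S08 equations removes the quadratic terms:
-199.4 x − 161.0 y = 35713.54
529.4 x + 118.2 y = -63681.77
Solving the 2×2 system: x ≈ -97.8, y ≈ -100.7 km.

(-97.8, -100.7)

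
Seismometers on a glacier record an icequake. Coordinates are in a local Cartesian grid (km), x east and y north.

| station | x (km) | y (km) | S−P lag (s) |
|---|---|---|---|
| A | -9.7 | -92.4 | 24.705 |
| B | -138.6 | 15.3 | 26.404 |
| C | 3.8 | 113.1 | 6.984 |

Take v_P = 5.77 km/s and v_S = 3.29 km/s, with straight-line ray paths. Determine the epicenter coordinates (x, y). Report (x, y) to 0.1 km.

Distance from S−P lag: d = Δt · v_P v_S / (v_P − v_S) = Δt · (5.77·3.29)/(5.77−3.29) ≈ 7.6546·Δt.
So d_A = 189.11, d_B = 202.11, d_C = 53.46 km.
Circle about each station: (x + 9.7)² + (y + 92.4)² = 189.11²; (x + 138.6)² + (y − 15.3)² = 202.11²; (x − 3.8)² + (y − 113.1)² = 53.46².
Subtracting pairs of circle equations eliminates x²+y² and gives linear equations (the radical axes):
-257.8 x + 215.4 y = 5726.34
27.0 x + 411.0 y = 37078.82
Solving the 2×2 system: x ≈ 50.4, y ≈ 86.9 km.
Check against A (with the unrounded x, y): √((x + 9.7)²+(y + 92.4)²) = 189.11 ≈ 189.11 km. ✓

50.4 km east, 86.9 km north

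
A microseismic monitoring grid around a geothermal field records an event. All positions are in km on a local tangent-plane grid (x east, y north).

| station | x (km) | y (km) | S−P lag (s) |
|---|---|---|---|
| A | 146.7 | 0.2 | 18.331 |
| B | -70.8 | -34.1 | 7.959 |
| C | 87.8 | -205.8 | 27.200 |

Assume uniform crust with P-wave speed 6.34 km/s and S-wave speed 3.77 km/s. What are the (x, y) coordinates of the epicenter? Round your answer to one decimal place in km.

Distance from S−P lag: d = Δt · v_P v_S / (v_P − v_S) = Δt · (6.34·3.77)/(6.34−3.77) ≈ 9.3003·Δt.
So d_A = 170.48, d_B = 74.02, d_C = 252.97 km.
Circle about each station: (x − 146.7)² + (y − 0.2)² = 170.48²; (x + 70.8)² + (y + 34.1)² = 74.02²; (x − 87.8)² + (y + 205.8)² = 252.97².
Subtracting the A equation from the B and C equations removes the quadratic terms:
-435.0 x − 68.6 y = 8238.99
-117.8 x − 412.0 y = -6388.84
Solving the 2×2 system: x ≈ -22.4, y ≈ 21.9 km.
Check against A (with the unrounded x, y): √((x − 146.7)²+(y − 0.2)²) = 170.48 ≈ 170.48 km. ✓

-22.4 km east, 21.9 km north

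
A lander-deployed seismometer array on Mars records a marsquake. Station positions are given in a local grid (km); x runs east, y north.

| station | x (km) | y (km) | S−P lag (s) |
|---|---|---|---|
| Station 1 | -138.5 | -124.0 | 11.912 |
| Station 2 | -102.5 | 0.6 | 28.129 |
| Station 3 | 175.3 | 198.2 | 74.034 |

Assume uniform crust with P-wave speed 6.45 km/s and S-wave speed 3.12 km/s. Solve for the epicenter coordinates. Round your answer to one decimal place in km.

(-81.6, -168.1)

Distance from S−P lag: d = Δt · v_P v_S / (v_P − v_S) = Δt · (6.45·3.12)/(6.45−3.12) ≈ 6.0432·Δt.
So d_Station 1 = 71.99, d_Station 2 = 169.99, d_Station 3 = 447.41 km.
Circle about each station: (x + 138.5)² + (y + 124.0)² = 71.99²; (x + 102.5)² + (y − 0.6)² = 169.99²; (x − 175.3)² + (y − 198.2)² = 447.41².
Subtracting pairs of circle equations eliminates x²+y² and gives linear equations (the radical axes):
72.0 x + 249.2 y = -47765.68
627.6 x + 644.4 y = -159538.07
Solving the 2×2 system: x ≈ -81.6, y ≈ -168.1 km.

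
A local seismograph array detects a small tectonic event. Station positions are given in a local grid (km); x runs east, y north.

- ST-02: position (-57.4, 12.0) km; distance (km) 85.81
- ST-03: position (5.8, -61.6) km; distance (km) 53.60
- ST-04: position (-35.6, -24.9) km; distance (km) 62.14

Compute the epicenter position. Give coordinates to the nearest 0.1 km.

25.1 km east, -11.6 km north

Circle about each station: (x + 57.4)² + (y − 12.0)² = 85.81²; (x − 5.8)² + (y + 61.6)² = 53.60²; (x + 35.6)² + (y + 24.9)² = 62.14².
Subtracting pairs of circle equations eliminates x²+y² and gives linear equations (the radical axes):
126.4 x − 147.2 y = 4879.84
43.6 x − 73.8 y = 1950.59
Solving the 2×2 system: x ≈ 25.1, y ≈ -11.6 km.
Check against ST-02 (with the unrounded x, y): √((x + 57.4)²+(y − 12.0)²) = 85.80 ≈ 85.81 km. ✓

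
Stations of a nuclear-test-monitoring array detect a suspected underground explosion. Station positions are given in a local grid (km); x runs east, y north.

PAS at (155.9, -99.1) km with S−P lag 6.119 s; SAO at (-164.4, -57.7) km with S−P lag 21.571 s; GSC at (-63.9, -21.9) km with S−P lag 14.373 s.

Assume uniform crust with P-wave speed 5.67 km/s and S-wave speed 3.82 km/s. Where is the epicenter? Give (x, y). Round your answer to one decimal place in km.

Distance from S−P lag: d = Δt · v_P v_S / (v_P − v_S) = Δt · (5.67·3.82)/(5.67−3.82) ≈ 11.7078·Δt.
So d_PAS = 71.64, d_SAO = 252.55, d_GSC = 168.28 km.
Circle about each station: (x − 155.9)² + (y + 99.1)² = 71.64²; (x + 164.4)² + (y + 57.7)² = 252.55²; (x + 63.9)² + (y + 21.9)² = 168.28².
Subtracting pairs of circle equations eliminates x²+y² and gives linear equations (the radical axes):
-640.6 x + 82.8 y = -62418.18
-439.6 x + 154.4 y = -52748.67
Solving the 2×2 system: x ≈ 84.3, y ≈ -101.6 km.
Check against PAS (with the unrounded x, y): √((x − 155.9)²+(y + 99.1)²) = 71.64 ≈ 71.64 km. ✓

x ≈ 84.3 km, y ≈ -101.6 km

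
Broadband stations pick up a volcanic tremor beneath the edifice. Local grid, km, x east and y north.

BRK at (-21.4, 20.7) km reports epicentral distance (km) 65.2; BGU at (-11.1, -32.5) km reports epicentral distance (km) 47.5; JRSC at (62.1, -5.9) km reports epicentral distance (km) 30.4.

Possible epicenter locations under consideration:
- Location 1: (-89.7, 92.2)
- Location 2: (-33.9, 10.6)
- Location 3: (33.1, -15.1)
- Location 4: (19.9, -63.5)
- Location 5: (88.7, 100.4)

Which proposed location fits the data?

Location 3

For each candidate, compare |candidate − station| to the reported distance:
Location 1: residuals BRK 33.7, BGU 99.9, JRSC 150.3 → max 150.3 km
Location 2: residuals BRK 49.1, BGU 1.3, JRSC 67.0 → max 67.0 km
Location 3: residuals BRK 0.0, BGU 0.0, JRSC 0.0 → max 0.0 km
Location 4: residuals BRK 28.6, BGU 3.7, JRSC 41.0 → max 41.0 km
Location 5: residuals BRK 70.7, BGU 118.7, JRSC 79.2 → max 118.7 km
Only Location 3 has all residuals ≈ 0.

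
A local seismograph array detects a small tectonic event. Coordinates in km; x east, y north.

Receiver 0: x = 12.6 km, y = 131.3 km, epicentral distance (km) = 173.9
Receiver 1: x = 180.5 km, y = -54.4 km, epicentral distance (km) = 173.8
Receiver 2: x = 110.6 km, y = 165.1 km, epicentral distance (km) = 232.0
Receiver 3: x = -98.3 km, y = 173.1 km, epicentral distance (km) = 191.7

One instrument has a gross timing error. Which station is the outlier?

Receiver 3

Solve using three stations at a time. Using Receiver 0, Receiver 1, Receiver 2 (subtract circle equations pairwise → linear system) gives (x, y) ≈ (7.1, -42.5).
Distances from that point to each station vs reported:
  Receiver 0: calculated 173.9 vs reported 173.9 → residual 0.0 km
  Receiver 1: calculated 173.8 vs reported 173.8 → residual 0.0 km
  Receiver 2: calculated 232.0 vs reported 232.0 → residual 0.0 km
  Receiver 3: calculated 240.0 vs reported 191.7 → residual 48.3 km
Receiver 0, Receiver 1, Receiver 2 are mutually consistent (residuals ≈ 0); Receiver 3 is off by 48.3 km.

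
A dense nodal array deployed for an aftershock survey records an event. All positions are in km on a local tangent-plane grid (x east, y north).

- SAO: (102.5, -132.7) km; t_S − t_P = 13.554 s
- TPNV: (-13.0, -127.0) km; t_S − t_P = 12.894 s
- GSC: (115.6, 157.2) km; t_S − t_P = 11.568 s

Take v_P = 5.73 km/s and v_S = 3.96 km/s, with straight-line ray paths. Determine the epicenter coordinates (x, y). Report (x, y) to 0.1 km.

Distance from S−P lag: d = Δt · v_P v_S / (v_P − v_S) = Δt · (5.73·3.96)/(5.73−3.96) ≈ 12.8197·Δt.
So d_SAO = 173.76, d_TPNV = 165.30, d_GSC = 148.30 km.
Circle about each station: (x − 102.5)² + (y + 132.7)² = 173.76²; (x + 13.0)² + (y + 127.0)² = 165.30²; (x − 115.6)² + (y − 157.2)² = 148.30².
Subtracting the SAO equation from the TPNV and GSC equations removes the quadratic terms:
-231.0 x + 11.4 y = -8949.09
26.2 x + 579.8 y = 18159.31
Solving the 2×2 system: x ≈ 40.2, y ≈ 29.5 km.

x ≈ 40.2 km, y ≈ 29.5 km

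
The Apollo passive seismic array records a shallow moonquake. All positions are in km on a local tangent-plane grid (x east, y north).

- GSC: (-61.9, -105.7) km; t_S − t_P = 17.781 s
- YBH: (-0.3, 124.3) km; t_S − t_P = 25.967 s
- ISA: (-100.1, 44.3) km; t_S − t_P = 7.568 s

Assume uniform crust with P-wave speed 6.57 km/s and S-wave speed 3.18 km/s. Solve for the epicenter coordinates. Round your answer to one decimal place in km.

Distance from S−P lag: d = Δt · v_P v_S / (v_P − v_S) = Δt · (6.57·3.18)/(6.57−3.18) ≈ 6.1630·Δt.
So d_GSC = 109.58, d_YBH = 160.03, d_ISA = 46.64 km.
Circle about each station: (x + 61.9)² + (y + 105.7)² = 109.58²; (x + 0.3)² + (y − 124.3)² = 160.03²; (x + 100.1)² + (y − 44.3)² = 46.64².
Subtracting pairs of circle equations eliminates x²+y² and gives linear equations (the radical axes):
123.2 x + 460.0 y = -13155.34
-76.4 x + 300.0 y = 6810.89
Solving the 2×2 system: x ≈ -98.2, y ≈ -2.3 km.

x ≈ -98.2 km, y ≈ -2.3 km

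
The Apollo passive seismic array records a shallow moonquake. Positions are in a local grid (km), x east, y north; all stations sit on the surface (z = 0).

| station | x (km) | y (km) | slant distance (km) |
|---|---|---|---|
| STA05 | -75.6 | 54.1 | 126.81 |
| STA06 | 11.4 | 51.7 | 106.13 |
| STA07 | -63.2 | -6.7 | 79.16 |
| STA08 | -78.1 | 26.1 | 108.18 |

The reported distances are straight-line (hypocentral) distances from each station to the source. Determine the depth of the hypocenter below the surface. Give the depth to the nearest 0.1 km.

Each station gives a sphere (x−x_i)² + (y−y_i)² + z² = d_i² (stations at z=0).
Subtracting the STA05 sphere from STA06 and STA07: z² cancels, leaving linear equations in x and y:
174.0 x − 4.8 y = -1022.12
24.8 x − 121.6 y = 5211.43
Solving: x ≈ -7.096, y ≈ -44.304 km (keep extra digits for the depth step; rounded: -7.1, -44.3).
Then from the STA05 sphere: z² = 126.81² − (x + 75.6)² − (y − 54.1)² with x = -7.096, y = -44.304, so z ≈ 41.287 ≈ 41.3 km.

z ≈ 41.3 km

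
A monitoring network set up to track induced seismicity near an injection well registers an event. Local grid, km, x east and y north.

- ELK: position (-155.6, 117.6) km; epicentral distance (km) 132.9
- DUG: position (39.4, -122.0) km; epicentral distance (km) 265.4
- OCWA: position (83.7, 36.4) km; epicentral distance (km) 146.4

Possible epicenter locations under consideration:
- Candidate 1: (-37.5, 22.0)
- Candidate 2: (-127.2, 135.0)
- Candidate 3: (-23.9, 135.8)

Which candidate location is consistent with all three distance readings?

For each candidate, compare |candidate − station| to the reported distance:
Candidate 1: residuals ELK 19.0, DUG 102.2, OCWA 24.3 → max 102.2 km
Candidate 2: residuals ELK 99.6, DUG 40.9, OCWA 86.4 → max 99.6 km
Candidate 3: residuals ELK 0.1, DUG 0.1, OCWA 0.1 → max 0.1 km
Only Candidate 3 has all residuals ≈ 0.

Candidate 3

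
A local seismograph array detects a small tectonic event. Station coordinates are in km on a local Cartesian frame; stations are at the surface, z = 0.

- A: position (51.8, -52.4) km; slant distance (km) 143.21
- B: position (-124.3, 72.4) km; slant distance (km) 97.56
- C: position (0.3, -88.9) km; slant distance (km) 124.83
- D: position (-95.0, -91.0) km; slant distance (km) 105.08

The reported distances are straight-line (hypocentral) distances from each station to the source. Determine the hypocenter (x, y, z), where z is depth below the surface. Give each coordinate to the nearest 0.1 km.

Each station gives a sphere (x−x_i)² + (y−y_i)² + z² = d_i² (stations at z=0).
Subtracting the A sphere from B and C: z² cancels, leaving linear equations in x and y:
-352.2 x + 249.6 y = 26254.40
-103.0 x − 73.0 y = 7400.88
Solving: x ≈ -73.199, y ≈ 1.898 km (keep extra digits for the depth step; rounded: -73.2, 1.9).
Then from the A sphere: z² = 143.21² − (x − 51.8)² − (y + 52.4)² with x = -73.199, y = 1.898, so z ≈ 44.001 ≈ 44.0 km.

(-73.2, 1.9, 44.0)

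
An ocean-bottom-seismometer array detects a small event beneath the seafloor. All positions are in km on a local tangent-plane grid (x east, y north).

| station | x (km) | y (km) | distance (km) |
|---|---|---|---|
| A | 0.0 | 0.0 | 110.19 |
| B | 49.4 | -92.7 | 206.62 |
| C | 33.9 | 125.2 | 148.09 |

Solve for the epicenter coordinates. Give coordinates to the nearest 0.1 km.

Circle about each station: x² + y² = 110.19²; (x − 49.4)² + (y + 92.7)² = 206.62²; (x − 33.9)² + (y − 125.2)² = 148.09².
Subtracting the A equation from the B and C equations removes the quadratic terms:
98.8 x − 185.4 y = -19516.34
67.8 x + 250.4 y = 7035.44
Solving the 2×2 system: x ≈ -96.0, y ≈ 54.1 km.
Check against A (with the unrounded x, y): √(x²+y²) = 110.21 ≈ 110.19 km. ✓

(-96.0, 54.1)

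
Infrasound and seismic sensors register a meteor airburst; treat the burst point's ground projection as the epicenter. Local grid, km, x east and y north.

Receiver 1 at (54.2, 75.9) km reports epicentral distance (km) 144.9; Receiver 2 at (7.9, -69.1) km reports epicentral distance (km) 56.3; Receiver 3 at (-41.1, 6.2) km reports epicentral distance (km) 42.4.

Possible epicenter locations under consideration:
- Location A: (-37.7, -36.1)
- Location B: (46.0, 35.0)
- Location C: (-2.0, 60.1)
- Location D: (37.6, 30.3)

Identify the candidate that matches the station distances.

For each candidate, compare |candidate − station| to the reported distance:
Location A: residuals Receiver 1 0.0, Receiver 2 0.0, Receiver 3 0.0 → max 0.0 km
Location B: residuals Receiver 1 103.2, Receiver 2 54.6, Receiver 3 49.3 → max 103.2 km
Location C: residuals Receiver 1 86.5, Receiver 2 73.3, Receiver 3 24.2 → max 86.5 km
Location D: residuals Receiver 1 96.4, Receiver 2 47.4, Receiver 3 39.9 → max 96.4 km
Only Location A has all residuals ≈ 0.

Location A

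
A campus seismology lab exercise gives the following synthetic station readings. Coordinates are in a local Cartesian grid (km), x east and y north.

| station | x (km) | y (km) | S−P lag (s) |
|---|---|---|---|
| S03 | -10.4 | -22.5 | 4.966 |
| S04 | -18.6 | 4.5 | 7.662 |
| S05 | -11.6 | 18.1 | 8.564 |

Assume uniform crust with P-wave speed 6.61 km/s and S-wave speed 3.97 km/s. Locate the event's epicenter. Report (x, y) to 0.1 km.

21.1 km east, -60.5 km north

Distance from S−P lag: d = Δt · v_P v_S / (v_P − v_S) = Δt · (6.61·3.97)/(6.61−3.97) ≈ 9.9400·Δt.
So d_S03 = 49.36, d_S04 = 76.16, d_S05 = 85.13 km.
Circle about each station: (x + 10.4)² + (y + 22.5)² = 49.36²; (x + 18.6)² + (y − 4.5)² = 76.16²; (x + 11.6)² + (y − 18.1)² = 85.13².
Subtracting the S03 equation from the S04 and S05 equations removes the quadratic terms:
-16.4 x + 54.0 y = -3612.14
-2.4 x + 81.2 y = -4962.95
Solving the 2×2 system: x ≈ 21.1, y ≈ -60.5 km.
Check against S03 (with the unrounded x, y): √((x + 10.4)²+(y + 22.5)²) = 49.33 ≈ 49.36 km. ✓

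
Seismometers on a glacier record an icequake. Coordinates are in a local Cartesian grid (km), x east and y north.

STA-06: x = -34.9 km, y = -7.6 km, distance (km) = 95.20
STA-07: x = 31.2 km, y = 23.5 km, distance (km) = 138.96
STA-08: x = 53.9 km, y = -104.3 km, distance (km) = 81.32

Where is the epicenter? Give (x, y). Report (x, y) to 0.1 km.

Circle about each station: (x + 34.9)² + (y + 7.6)² = 95.20²; (x − 31.2)² + (y − 23.5)² = 138.96²; (x − 53.9)² + (y + 104.3)² = 81.32².
Subtracting pairs of circle equations eliminates x²+y² and gives linear equations (the radical axes):
132.2 x + 62.2 y = -9996.92
177.6 x − 193.4 y = 14958.03
Solving the 2×2 system: x ≈ -27.4, y ≈ -102.5 km.

x ≈ -27.4 km, y ≈ -102.5 km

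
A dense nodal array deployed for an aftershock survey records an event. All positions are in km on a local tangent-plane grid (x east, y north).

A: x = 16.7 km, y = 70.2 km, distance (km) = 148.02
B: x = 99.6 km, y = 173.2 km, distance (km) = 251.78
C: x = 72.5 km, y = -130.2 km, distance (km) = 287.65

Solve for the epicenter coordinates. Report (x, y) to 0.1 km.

-131.3 km east, 72.8 km north

Circle about each station: (x − 16.7)² + (y − 70.2)² = 148.02²; (x − 99.6)² + (y − 173.2)² = 251.78²; (x − 72.5)² + (y + 130.2)² = 287.65².
Subtracting the A equation from the B and C equations removes the quadratic terms:
165.8 x + 206.0 y = -6771.78
111.6 x − 400.8 y = -43831.24
Solving the 2×2 system: x ≈ -131.3, y ≈ 72.8 km.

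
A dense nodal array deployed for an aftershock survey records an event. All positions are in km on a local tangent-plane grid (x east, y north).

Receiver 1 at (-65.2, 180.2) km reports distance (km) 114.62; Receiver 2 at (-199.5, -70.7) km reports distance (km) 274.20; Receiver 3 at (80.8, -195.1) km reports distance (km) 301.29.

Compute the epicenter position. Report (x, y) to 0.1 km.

Circle about each station: (x + 65.2)² + (y − 180.2)² = 114.62²; (x + 199.5)² + (y + 70.7)² = 274.20²; (x − 80.8)² + (y + 195.1)² = 301.29².
Subtracting the Receiver 1 equation from the Receiver 2 and Receiver 3 equations removes the quadratic terms:
-268.6 x − 501.8 y = -53972.24
292.0 x − 750.6 y = -69768.35
Solving the 2×2 system: x ≈ 15.8, y ≈ 99.1 km.
Check against Receiver 1 (with the unrounded x, y): √((x + 65.2)²+(y − 180.2)²) = 114.63 ≈ 114.62 km. ✓

(15.8, 99.1)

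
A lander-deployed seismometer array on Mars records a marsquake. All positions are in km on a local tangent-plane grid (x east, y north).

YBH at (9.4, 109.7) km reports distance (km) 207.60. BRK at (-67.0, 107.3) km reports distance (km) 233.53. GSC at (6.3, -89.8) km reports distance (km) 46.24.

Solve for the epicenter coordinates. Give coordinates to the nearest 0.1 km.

Circle about each station: (x − 9.4)² + (y − 109.7)² = 207.60²; (x + 67.0)² + (y − 107.3)² = 233.53²; (x − 6.3)² + (y + 89.8)² = 46.24².
Subtracting pairs of circle equations eliminates x²+y² and gives linear equations (the radical axes):
-152.8 x − 4.8 y = -7558.66
-6.2 x − 399.0 y = 36940.90
Solving the 2×2 system: x ≈ 52.4, y ≈ -93.4 km.

(52.4, -93.4)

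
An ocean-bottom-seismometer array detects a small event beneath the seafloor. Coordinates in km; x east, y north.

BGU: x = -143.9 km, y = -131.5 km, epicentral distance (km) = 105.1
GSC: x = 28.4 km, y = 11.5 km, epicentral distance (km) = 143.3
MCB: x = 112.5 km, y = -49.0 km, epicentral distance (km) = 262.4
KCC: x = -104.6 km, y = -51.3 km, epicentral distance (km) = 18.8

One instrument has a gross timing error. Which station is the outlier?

Solve using three stations at a time. Using BGU, GSC, KCC (subtract circle equations pairwise → linear system) gives (x, y) ≈ (-107.9, -32.7).
Distances from that point to each station vs reported:
  BGU: calculated 105.1 vs reported 105.1 → residual 0.0 km
  GSC: calculated 143.3 vs reported 143.3 → residual 0.0 km
  MCB: calculated 221.0 vs reported 262.4 → residual 41.4 km
  KCC: calculated 18.8 vs reported 18.8 → residual 0.0 km
BGU, GSC, KCC are mutually consistent (residuals ≈ 0); MCB is off by 41.4 km.

MCB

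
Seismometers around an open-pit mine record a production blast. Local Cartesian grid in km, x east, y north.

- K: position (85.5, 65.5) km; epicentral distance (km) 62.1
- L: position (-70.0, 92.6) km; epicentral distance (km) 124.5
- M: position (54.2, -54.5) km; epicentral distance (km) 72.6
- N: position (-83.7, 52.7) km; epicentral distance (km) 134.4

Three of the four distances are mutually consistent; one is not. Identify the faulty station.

L

Solve using three stations at a time. Using K, M, N (subtract circle equations pairwise → linear system) gives (x, y) ≈ (46.0, 17.6).
Distances from that point to each station vs reported:
  K: calculated 62.1 vs reported 62.1 → residual 0.0 km
  L: calculated 138.1 vs reported 124.5 → residual 13.6 km
  M: calculated 72.6 vs reported 72.6 → residual 0.0 km
  N: calculated 134.4 vs reported 134.4 → residual 0.0 km
K, M, N are mutually consistent (residuals ≈ 0); L is off by 13.6 km.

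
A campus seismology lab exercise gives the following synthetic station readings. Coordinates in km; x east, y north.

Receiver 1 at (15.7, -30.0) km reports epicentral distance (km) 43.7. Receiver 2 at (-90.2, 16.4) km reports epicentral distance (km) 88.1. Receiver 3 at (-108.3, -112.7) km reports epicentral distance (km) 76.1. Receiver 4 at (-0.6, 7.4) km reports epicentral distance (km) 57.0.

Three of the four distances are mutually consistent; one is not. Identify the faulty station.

Solve using three stations at a time. Using Receiver 1, Receiver 2, Receiver 4 (subtract circle equations pairwise → linear system) gives (x, y) ≈ (-25.8, -43.7).
Distances from that point to each station vs reported:
  Receiver 1: calculated 43.7 vs reported 43.7 → residual 0.0 km
  Receiver 2: calculated 88.1 vs reported 88.1 → residual 0.0 km
  Receiver 3: calculated 107.5 vs reported 76.1 → residual 31.4 km
  Receiver 4: calculated 57.0 vs reported 57.0 → residual 0.0 km
Receiver 1, Receiver 2, Receiver 4 are mutually consistent (residuals ≈ 0); Receiver 3 is off by 31.4 km.

Receiver 3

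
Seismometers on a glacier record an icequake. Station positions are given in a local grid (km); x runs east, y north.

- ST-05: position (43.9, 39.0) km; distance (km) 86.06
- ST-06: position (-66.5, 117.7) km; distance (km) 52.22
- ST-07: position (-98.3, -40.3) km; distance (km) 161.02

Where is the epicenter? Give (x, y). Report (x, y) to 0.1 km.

Circle about each station: (x − 43.9)² + (y − 39.0)² = 86.06²; (x + 66.5)² + (y − 117.7)² = 52.22²; (x + 98.3)² + (y + 40.3)² = 161.02².
Subtracting pairs of circle equations eliminates x²+y² and gives linear equations (the radical axes):
-220.8 x + 157.4 y = 19506.73
-284.4 x − 158.6 y = -10682.35
Solving the 2×2 system: x ≈ -17.7, y ≈ 99.1 km.

(-17.7, 99.1)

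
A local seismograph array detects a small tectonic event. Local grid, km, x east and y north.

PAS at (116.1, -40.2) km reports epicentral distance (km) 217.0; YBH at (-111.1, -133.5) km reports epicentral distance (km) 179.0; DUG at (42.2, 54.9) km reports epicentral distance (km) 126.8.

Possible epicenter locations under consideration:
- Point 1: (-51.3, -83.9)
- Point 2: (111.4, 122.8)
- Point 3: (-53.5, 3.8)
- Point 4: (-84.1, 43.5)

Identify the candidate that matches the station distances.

Point 4

For each candidate, compare |candidate − station| to the reported distance:
Point 1: residuals PAS 44.0, YBH 101.3, DUG 40.6 → max 101.3 km
Point 2: residuals PAS 53.9, YBH 160.4, DUG 29.9 → max 160.4 km
Point 3: residuals PAS 41.8, YBH 30.1, DUG 18.3 → max 41.8 km
Point 4: residuals PAS 0.0, YBH 0.0, DUG 0.0 → max 0.0 km
Only Point 4 has all residuals ≈ 0.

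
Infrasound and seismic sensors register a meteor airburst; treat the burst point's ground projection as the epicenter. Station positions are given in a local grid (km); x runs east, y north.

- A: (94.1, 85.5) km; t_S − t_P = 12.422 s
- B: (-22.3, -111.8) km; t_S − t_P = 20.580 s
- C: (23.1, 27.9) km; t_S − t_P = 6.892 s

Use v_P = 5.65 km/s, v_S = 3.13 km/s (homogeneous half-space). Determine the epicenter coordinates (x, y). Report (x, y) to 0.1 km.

x ≈ 64.8 km, y ≈ 3.4 km

Distance from S−P lag: d = Δt · v_P v_S / (v_P − v_S) = Δt · (5.65·3.13)/(5.65−3.13) ≈ 7.0177·Δt.
So d_A = 87.17, d_B = 144.42, d_C = 48.37 km.
Circle about each station: (x − 94.1)² + (y − 85.5)² = 87.17²; (x + 22.3)² + (y + 111.8)² = 144.42²; (x − 23.1)² + (y − 27.9)² = 48.37².
Subtracting the A equation from the B and C equations removes the quadratic terms:
-232.8 x − 394.6 y = -16427.06
-142.0 x − 115.2 y = -9594.09
Solving the 2×2 system: x ≈ 64.8, y ≈ 3.4 km.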